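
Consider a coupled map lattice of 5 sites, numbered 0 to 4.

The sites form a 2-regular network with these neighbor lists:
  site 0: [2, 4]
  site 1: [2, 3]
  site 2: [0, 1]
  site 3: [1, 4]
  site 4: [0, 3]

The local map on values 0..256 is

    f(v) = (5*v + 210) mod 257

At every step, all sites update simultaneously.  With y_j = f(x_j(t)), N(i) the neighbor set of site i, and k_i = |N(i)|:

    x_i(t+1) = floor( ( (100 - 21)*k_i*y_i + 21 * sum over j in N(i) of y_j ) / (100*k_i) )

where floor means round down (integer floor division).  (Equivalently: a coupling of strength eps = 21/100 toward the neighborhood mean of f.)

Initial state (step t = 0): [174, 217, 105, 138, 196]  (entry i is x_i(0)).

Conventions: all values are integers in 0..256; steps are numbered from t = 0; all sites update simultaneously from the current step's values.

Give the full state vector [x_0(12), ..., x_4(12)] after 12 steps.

Simulating step by step:
t=0: [174, 217, 105, 138, 196]
t=1: [81, 44, 181, 119, 146]
t=2: [106, 149, 97, 62, 147]
t=3: [215, 164, 186, 42, 161]
t=4: [37, 30, 88, 154, 209]
t=5: [147, 117, 132, 199, 215]
t=6: [147, 47, 99, 142, 36]
t=7: [171, 184, 188, 151, 138]
t=8: [55, 113, 110, 177, 126]
t=9: [213, 36, 218, 60, 85]
t=10: [209, 133, 51, 226, 148]
t=11: [219, 109, 199, 73, 171]
t=12: [38, 215, 167, 77, 37]

Answer: [38, 215, 167, 77, 37]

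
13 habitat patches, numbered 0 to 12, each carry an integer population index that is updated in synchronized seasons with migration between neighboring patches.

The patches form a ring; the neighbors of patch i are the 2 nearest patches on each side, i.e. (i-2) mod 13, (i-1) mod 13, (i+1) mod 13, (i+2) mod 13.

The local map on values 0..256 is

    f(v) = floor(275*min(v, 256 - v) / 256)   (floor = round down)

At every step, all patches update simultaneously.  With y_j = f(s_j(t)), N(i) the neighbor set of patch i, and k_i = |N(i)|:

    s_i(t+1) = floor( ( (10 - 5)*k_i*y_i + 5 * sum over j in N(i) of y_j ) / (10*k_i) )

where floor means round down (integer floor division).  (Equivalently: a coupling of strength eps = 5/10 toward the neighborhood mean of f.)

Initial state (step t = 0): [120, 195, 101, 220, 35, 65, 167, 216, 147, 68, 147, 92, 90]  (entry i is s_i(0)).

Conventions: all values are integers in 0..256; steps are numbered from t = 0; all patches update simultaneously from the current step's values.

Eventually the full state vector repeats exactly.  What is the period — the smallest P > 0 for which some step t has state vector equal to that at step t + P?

Answer: 2
Key observation: The state at step 13, [132, 132, 131, 131, 131, 131, 131, 131, 131, 132, 132, 132, 132], reappears at step 15 — and no state repeats earlier — so the cycle the system enters has period 2.

Derivation:
t=0: [120, 195, 101, 220, 35, 65, 167, 216, 147, 68, 147, 92, 90]
t=1: [109, 78, 87, 53, 57, 61, 80, 65, 99, 83, 106, 100, 99]
t=2: [107, 88, 86, 65, 67, 66, 80, 77, 97, 93, 107, 106, 105]
t=3: [108, 95, 89, 75, 75, 73, 83, 85, 99, 101, 110, 111, 110]
t=4: [112, 102, 94, 84, 82, 81, 88, 93, 103, 108, 115, 117, 115]
t=5: [117, 108, 100, 93, 90, 89, 95, 100, 109, 115, 120, 122, 121]
t=6: [122, 115, 108, 101, 98, 98, 102, 108, 116, 121, 126, 128, 127]
t=7: [129, 122, 116, 110, 107, 107, 110, 116, 123, 128, 133, 134, 133]
t=8: [132, 129, 124, 119, 116, 116, 119, 124, 129, 133, 132, 132, 132]
t=9: [133, 133, 131, 128, 125, 125, 128, 131, 133, 132, 133, 132, 133]
t=10: [132, 132, 133, 135, 134, 134, 135, 134, 133, 132, 132, 132, 132]
t=11: [132, 132, 131, 130, 130, 130, 130, 131, 131, 132, 132, 133, 133]
t=12: [132, 133, 134, 134, 134, 134, 134, 134, 133, 133, 132, 132, 132]
t=13: [132, 132, 131, 131, 131, 131, 131, 131, 131, 132, 132, 132, 132]
t=14: [133, 133, 133, 133, 134, 134, 134, 133, 133, 133, 133, 133, 133]
t=15: [132, 132, 131, 131, 131, 131, 131, 131, 131, 132, 132, 132, 132]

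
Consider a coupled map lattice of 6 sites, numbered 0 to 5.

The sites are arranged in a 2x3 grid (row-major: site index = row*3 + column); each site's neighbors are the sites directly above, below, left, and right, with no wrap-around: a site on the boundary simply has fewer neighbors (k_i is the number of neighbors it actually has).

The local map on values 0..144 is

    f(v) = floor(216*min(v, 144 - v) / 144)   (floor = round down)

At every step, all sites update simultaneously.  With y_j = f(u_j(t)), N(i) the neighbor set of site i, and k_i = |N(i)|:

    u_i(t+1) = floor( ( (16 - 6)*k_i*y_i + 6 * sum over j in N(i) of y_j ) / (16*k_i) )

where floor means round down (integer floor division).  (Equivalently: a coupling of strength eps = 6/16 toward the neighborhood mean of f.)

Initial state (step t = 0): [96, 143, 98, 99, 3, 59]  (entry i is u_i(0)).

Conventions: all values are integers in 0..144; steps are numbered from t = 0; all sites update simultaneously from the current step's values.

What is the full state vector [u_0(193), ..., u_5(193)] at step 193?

Simulating step by step:
t=0: [96, 143, 98, 99, 3, 59]
t=1: [57, 18, 59, 56, 22, 68]
t=2: [73, 42, 79, 74, 47, 86]
t=3: [97, 73, 88, 98, 75, 85]
t=4: [76, 98, 88, 75, 97, 90]
t=5: [96, 75, 80, 96, 75, 79]
t=6: [77, 98, 97, 77, 98, 97]
t=7: [94, 73, 69, 94, 73, 69]
t=8: [80, 101, 103, 80, 101, 103]
t=9: [90, 67, 61, 90, 67, 61]
t=10: [84, 96, 92, 84, 96, 92]
t=11: [86, 75, 76, 86, 75, 76]
t=12: [90, 100, 102, 90, 100, 102]
t=13: [78, 67, 63, 78, 67, 63]
t=14: [99, 99, 95, 99, 99, 95]
t=15: [67, 67, 71, 67, 67, 71]
t=16: [100, 100, 104, 100, 100, 104]
t=17: [66, 65, 61, 66, 65, 61]
t=18: [98, 96, 92, 98, 96, 92]
t=19: [69, 72, 76, 69, 72, 76]
t=20: [103, 106, 103, 103, 106, 103]
t=21: [60, 58, 60, 60, 58, 60]
t=22: [89, 87, 89, 89, 87, 89]
t=23: [82, 84, 82, 82, 84, 82]
t=24: [92, 90, 92, 92, 90, 92]
t=25: [78, 80, 78, 78, 80, 78]
t=26: [98, 96, 98, 98, 96, 98]
t=27: [69, 71, 69, 69, 71, 69]
t=28: [103, 105, 103, 103, 105, 103]
t=29: [60, 58, 60, 60, 58, 60]

Answer: [78, 80, 78, 78, 80, 78]
Key observation: The state at step 21, [60, 58, 60, 60, 58, 60], reappears at step 29: the system is in a cycle of period 8 from step 21 on.  Therefore the state at step 193 equals the state at step 21 + ((193 - 21) mod 8) = 25, which is [78, 80, 78, 78, 80, 78].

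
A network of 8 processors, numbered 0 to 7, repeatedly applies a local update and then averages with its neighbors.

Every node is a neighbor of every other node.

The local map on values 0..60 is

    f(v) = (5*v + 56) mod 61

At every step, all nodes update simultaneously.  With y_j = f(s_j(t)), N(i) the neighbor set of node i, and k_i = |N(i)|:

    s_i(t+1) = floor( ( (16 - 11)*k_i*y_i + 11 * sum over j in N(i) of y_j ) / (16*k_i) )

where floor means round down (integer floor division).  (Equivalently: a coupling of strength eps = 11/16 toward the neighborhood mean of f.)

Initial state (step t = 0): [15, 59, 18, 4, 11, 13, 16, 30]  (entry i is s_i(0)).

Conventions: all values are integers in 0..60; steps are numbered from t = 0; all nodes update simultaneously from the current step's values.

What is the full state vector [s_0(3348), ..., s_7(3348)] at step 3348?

Simulating step by step:
t=0: [15, 59, 18, 4, 11, 13, 16, 30]
t=1: [25, 33, 28, 26, 34, 36, 26, 28]
t=2: [34, 30, 24, 22, 31, 33, 22, 24]
t=3: [41, 37, 43, 41, 38, 40, 41, 43]
t=4: [21, 29, 23, 21, 17, 19, 21, 23]
t=5: [35, 31, 38, 35, 31, 33, 35, 38]
t=6: [34, 29, 24, 34, 29, 31, 34, 24]
t=7: [38, 33, 41, 38, 33, 35, 38, 41]
t=8: [16, 24, 19, 16, 24, 26, 16, 19]
t=9: [23, 32, 26, 23, 32, 21, 23, 26]
t=10: [35, 32, 25, 35, 32, 33, 35, 25]
t=11: [46, 43, 48, 46, 43, 44, 46, 48]
t=12: [40, 36, 42, 40, 36, 37, 40, 42]
t=13: [26, 35, 28, 26, 35, 36, 26, 28]
t=14: [18, 28, 20, 18, 28, 29, 18, 20]
t=15: [23, 20, 25, 23, 20, 21, 23, 25]
t=16: [47, 43, 49, 47, 43, 44, 47, 49]
t=17: [43, 39, 45, 43, 39, 40, 43, 45]
t=18: [23, 19, 25, 23, 19, 20, 23, 25]
t=19: [45, 41, 47, 45, 41, 42, 45, 47]
t=20: [33, 29, 35, 33, 29, 30, 33, 35]
t=21: [34, 30, 36, 34, 30, 31, 34, 36]
t=22: [39, 35, 41, 39, 35, 36, 39, 41]
t=23: [21, 30, 23, 21, 30, 31, 21, 23]
t=24: [36, 33, 38, 36, 33, 34, 36, 38]
t=25: [39, 35, 28, 39, 35, 36, 39, 28]
t=26: [20, 29, 22, 20, 29, 30, 20, 22]
t=27: [31, 28, 33, 31, 28, 29, 31, 33]
t=28: [26, 22, 28, 26, 22, 23, 26, 28]
t=29: [17, 26, 19, 17, 26, 27, 17, 19]
t=30: [16, 13, 18, 16, 13, 14, 16, 18]
t=31: [24, 33, 26, 24, 33, 21, 24, 26]
t=32: [39, 35, 28, 39, 35, 36, 39, 28]

Answer: [16, 13, 18, 16, 13, 14, 16, 18]
Key observation: The state at step 25, [39, 35, 28, 39, 35, 36, 39, 28], reappears at step 32: the system is in a cycle of period 7 from step 25 on.  Therefore the state at step 3348 equals the state at step 25 + ((3348 - 25) mod 7) = 30, which is [16, 13, 18, 16, 13, 14, 16, 18].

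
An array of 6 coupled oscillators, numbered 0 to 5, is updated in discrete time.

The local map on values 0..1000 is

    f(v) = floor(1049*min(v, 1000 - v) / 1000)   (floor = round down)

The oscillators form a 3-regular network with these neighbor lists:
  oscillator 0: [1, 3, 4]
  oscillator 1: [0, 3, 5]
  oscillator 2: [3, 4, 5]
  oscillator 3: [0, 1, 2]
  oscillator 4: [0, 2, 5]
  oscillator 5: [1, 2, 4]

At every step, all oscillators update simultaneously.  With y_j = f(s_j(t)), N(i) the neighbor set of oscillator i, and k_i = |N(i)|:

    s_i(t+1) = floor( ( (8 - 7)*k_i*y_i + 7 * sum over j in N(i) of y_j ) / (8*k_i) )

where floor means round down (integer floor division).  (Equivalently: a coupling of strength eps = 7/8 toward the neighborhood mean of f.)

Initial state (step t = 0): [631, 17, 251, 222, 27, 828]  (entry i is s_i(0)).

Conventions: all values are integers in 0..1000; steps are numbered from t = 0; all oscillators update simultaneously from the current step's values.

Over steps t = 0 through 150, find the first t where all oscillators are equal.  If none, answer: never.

Answer: 8
Key observation: Synchronization is absorbing here: once all oscillators are equal they stay equal, and step 8 is the first all-equal step.

Derivation:
t=0: [631, 17, 251, 222, 27, 828]  (not all equal)
t=1: [129, 235, 161, 223, 245, 112]  (not all equal)
t=2: [231, 172, 198, 189, 154, 210]  (not all equal)
t=3: [187, 215, 194, 208, 215, 187]  (not all equal)
t=4: [219, 206, 211, 209, 201, 214]  (not all equal)
t=5: [216, 223, 218, 221, 222, 216]  (not all equal)
t=6: [231, 228, 229, 229, 227, 230]  (not all equal)
t=7: [239, 240, 239, 240, 240, 239]  (not all equal)
t=8: [250, 250, 250, 250, 250, 250]  (all equal)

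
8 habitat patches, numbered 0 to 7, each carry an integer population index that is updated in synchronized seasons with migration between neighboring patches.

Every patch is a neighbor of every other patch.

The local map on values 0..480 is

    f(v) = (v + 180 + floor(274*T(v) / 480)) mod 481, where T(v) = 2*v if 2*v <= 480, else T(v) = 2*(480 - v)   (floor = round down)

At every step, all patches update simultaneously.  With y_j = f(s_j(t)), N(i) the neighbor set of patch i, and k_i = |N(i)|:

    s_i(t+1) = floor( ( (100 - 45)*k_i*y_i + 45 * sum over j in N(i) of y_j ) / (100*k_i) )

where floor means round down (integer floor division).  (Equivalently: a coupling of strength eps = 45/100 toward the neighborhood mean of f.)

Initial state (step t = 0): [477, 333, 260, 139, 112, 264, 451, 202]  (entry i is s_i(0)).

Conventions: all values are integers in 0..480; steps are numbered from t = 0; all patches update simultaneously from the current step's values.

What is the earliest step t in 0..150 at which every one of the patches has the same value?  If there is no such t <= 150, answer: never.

Simulating step by step:
t=0: [477, 333, 260, 139, 112, 264, 451, 202]  (not all equal)
t=1: [215, 225, 231, 360, 332, 230, 217, 192]  (not all equal)
t=2: [166, 176, 183, 184, 186, 182, 168, 142]  (not all equal)
t=3: [62, 72, 79, 81, 82, 78, 64, 37]  (not all equal)
t=4: [320, 331, 338, 340, 341, 337, 322, 294]  (not all equal)
t=5: [200, 200, 199, 199, 199, 199, 200, 202]  (not all equal)
t=6: [126, 126, 125, 125, 125, 125, 126, 128]  (not all equal)
t=7: [448, 448, 447, 447, 447, 447, 448, 451]  (not all equal)
t=8: [183, 183, 183, 183, 183, 183, 183, 183]  (all equal)

Answer: 8
Key observation: Synchronization is absorbing here: once all patches are equal they stay equal, and step 8 is the first all-equal step.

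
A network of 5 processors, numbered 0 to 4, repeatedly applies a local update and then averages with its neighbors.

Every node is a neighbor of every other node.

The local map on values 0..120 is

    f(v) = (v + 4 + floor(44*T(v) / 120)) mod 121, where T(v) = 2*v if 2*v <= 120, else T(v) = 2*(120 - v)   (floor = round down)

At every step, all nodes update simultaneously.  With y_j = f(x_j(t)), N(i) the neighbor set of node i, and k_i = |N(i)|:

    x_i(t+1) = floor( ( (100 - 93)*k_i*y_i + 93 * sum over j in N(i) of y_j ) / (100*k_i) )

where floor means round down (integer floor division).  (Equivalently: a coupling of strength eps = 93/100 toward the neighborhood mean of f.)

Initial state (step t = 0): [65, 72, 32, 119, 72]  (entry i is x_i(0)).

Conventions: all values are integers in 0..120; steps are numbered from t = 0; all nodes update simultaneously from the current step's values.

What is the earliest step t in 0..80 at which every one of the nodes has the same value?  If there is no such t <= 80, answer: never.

Simulating step by step:
t=0: [65, 72, 32, 119, 72]  (not all equal)
t=1: [73, 73, 81, 90, 73]  (not all equal)
t=2: [112, 112, 112, 111, 112]  (not all equal)
t=3: [0, 0, 0, 0, 0]  (all equal)

Answer: 3
Key observation: Synchronization is absorbing here: once all nodes are equal they stay equal, and step 3 is the first all-equal step.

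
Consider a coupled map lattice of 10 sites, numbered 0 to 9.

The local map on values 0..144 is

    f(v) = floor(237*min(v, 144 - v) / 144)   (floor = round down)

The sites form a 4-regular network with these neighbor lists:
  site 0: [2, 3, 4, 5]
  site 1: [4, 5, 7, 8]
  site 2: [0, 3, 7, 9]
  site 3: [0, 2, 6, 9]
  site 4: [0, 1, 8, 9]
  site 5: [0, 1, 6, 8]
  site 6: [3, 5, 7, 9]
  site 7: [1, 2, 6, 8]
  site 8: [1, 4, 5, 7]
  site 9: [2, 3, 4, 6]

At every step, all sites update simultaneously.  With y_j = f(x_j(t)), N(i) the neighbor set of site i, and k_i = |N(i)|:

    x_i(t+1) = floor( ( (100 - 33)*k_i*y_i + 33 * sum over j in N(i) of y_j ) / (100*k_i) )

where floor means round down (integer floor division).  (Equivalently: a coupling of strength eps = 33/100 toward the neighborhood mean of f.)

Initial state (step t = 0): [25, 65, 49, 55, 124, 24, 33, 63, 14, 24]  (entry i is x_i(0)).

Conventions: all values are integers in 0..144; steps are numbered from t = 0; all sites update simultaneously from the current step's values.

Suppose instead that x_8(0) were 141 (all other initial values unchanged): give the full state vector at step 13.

Answer: [103, 110, 70, 68, 106, 112, 82, 98, 113, 64]
Key observation: This trace re-runs the system from the modified initial state.

Derivation:
t=0: [25, 65, 49, 55, 124, 24, 33, 63, 141, 24]
t=1: [47, 85, 76, 77, 37, 43, 58, 89, 25, 47]
t=2: [80, 86, 103, 103, 64, 72, 92, 88, 53, 82]
t=3: [99, 96, 75, 74, 102, 109, 88, 89, 92, 95]
t=4: [78, 77, 105, 106, 72, 65, 89, 90, 81, 85]
t=5: [101, 107, 72, 71, 113, 104, 89, 89, 103, 92]
t=6: [75, 62, 108, 107, 57, 67, 89, 87, 66, 87]
t=7: [102, 101, 69, 69, 96, 107, 89, 91, 105, 87]
t=8: [76, 70, 105, 105, 77, 64, 89, 86, 67, 94]
t=9: [102, 111, 71, 71, 108, 105, 88, 94, 108, 82]
t=10: [75, 57, 108, 108, 62, 65, 91, 81, 60, 99]
t=11: [102, 96, 68, 67, 99, 103, 86, 96, 98, 74]
t=12: [76, 77, 105, 105, 77, 71, 94, 82, 74, 109]
t=13: [103, 110, 70, 68, 106, 112, 82, 98, 113, 64]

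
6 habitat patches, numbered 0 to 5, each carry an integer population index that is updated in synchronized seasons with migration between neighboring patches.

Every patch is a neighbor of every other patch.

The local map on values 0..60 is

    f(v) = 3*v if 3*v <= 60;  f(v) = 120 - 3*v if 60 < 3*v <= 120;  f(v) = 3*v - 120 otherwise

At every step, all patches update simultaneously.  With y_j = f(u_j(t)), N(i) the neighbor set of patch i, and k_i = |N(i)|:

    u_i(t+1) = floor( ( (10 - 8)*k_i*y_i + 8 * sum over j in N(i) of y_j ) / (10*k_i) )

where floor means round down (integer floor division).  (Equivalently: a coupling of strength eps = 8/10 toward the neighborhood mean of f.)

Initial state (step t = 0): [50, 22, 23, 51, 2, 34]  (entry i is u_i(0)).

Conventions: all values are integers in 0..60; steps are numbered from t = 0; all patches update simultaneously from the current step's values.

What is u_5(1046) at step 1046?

Simulating step by step:
t=0: [50, 22, 23, 51, 2, 34]
t=1: [31, 32, 32, 32, 30, 31]
t=2: [26, 25, 25, 25, 26, 26]
t=3: [43, 43, 43, 43, 43, 43]
t=4: [9, 9, 9, 9, 9, 9]
t=5: [27, 27, 27, 27, 27, 27]
t=6: [39, 39, 39, 39, 39, 39]
t=7: [3, 3, 3, 3, 3, 3]
t=8: [9, 9, 9, 9, 9, 9]

Answer: u_5(1046) = 39
Key observation: The state at step 4, [9, 9, 9, 9, 9, 9], reappears at step 8: the system is in a cycle of period 4 from step 4 on.  Therefore the state at step 1046 equals the state at step 4 + ((1046 - 4) mod 4) = 6, which is [39, 39, 39, 39, 39, 39].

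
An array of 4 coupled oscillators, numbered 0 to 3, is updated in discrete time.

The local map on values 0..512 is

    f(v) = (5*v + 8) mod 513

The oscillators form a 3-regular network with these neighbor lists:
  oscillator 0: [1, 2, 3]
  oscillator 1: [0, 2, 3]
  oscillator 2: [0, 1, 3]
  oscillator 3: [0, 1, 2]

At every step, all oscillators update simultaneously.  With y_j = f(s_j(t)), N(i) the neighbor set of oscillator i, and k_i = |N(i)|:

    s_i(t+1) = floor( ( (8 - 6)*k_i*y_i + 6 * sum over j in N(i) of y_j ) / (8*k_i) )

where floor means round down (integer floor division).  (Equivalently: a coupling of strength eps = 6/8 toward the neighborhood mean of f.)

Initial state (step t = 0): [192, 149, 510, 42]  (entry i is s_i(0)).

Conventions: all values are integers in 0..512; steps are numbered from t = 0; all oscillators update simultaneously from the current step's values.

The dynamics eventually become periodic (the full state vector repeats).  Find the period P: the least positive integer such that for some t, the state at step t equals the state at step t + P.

Answer: 18
Key observation: The state at step 1, [354, 354, 354, 354], reappears at step 19 — and no state repeats earlier — so the cycle the system enters has period 18.

Derivation:
t=0: [192, 149, 510, 42]
t=1: [354, 354, 354, 354]
t=2: [239, 239, 239, 239]
t=3: [177, 177, 177, 177]
t=4: [380, 380, 380, 380]
t=5: [369, 369, 369, 369]
t=6: [314, 314, 314, 314]
t=7: [39, 39, 39, 39]
t=8: [203, 203, 203, 203]
t=9: [510, 510, 510, 510]
t=10: [506, 506, 506, 506]
t=11: [486, 486, 486, 486]
t=12: [386, 386, 386, 386]
t=13: [399, 399, 399, 399]
t=14: [464, 464, 464, 464]
t=15: [276, 276, 276, 276]
t=16: [362, 362, 362, 362]
t=17: [279, 279, 279, 279]
t=18: [377, 377, 377, 377]
t=19: [354, 354, 354, 354]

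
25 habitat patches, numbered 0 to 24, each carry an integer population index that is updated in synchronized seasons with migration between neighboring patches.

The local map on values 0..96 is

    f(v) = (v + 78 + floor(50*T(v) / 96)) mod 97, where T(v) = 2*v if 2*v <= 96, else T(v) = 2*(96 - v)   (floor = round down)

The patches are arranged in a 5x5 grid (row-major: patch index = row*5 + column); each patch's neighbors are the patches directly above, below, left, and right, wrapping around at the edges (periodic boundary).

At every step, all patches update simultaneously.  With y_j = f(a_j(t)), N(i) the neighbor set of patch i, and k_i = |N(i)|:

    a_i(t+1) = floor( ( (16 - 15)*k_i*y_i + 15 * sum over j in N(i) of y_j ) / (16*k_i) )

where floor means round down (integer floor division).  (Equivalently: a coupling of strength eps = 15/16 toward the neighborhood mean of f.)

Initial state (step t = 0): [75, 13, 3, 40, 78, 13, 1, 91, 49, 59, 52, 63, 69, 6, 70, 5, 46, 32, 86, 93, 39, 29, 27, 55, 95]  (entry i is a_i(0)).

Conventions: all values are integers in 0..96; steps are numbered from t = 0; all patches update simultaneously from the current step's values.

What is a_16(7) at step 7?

Simulating step by step:
t=0: [75, 13, 3, 40, 78, 13, 1, 91, 49, 59, 52, 63, 69, 6, 70, 5, 46, 32, 86, 93, 39, 29, 27, 55, 95]
t=1: [40, 66, 47, 78, 73, 73, 44, 79, 76, 61, 63, 77, 73, 78, 80, 73, 63, 64, 73, 79, 69, 43, 60, 63, 73]
t=2: [76, 69, 77, 77, 73, 72, 76, 75, 77, 77, 77, 75, 77, 77, 77, 77, 75, 77, 77, 77, 71, 77, 75, 77, 77]
t=3: [77, 77, 77, 77, 77, 77, 77, 77, 77, 77, 77, 77, 77, 77, 77, 77, 77, 77, 77, 77, 77, 77, 77, 77, 77]
t=4: [77, 77, 77, 77, 77, 77, 77, 77, 77, 77, 77, 77, 77, 77, 77, 77, 77, 77, 77, 77, 77, 77, 77, 77, 77]
t=5: [77, 77, 77, 77, 77, 77, 77, 77, 77, 77, 77, 77, 77, 77, 77, 77, 77, 77, 77, 77, 77, 77, 77, 77, 77]
t=6: [77, 77, 77, 77, 77, 77, 77, 77, 77, 77, 77, 77, 77, 77, 77, 77, 77, 77, 77, 77, 77, 77, 77, 77, 77]
t=7: [77, 77, 77, 77, 77, 77, 77, 77, 77, 77, 77, 77, 77, 77, 77, 77, 77, 77, 77, 77, 77, 77, 77, 77, 77]

Answer: a_16(7) = 77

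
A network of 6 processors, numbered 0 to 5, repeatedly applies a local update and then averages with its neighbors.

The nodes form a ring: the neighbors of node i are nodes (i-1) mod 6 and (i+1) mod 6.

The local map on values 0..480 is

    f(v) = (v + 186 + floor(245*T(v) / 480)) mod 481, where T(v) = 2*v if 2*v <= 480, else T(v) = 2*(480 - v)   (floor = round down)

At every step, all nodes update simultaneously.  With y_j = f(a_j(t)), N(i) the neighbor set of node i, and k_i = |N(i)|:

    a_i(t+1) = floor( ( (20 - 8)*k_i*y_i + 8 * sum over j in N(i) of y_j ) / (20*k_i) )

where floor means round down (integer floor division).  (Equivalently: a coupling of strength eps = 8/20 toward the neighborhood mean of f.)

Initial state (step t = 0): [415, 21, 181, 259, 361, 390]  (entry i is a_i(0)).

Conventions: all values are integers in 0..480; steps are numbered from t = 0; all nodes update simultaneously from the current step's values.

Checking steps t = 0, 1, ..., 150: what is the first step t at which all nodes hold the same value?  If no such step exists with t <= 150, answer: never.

Simulating step by step:
t=0: [415, 21, 181, 259, 361, 390]  (not all equal)
t=1: [194, 188, 125, 164, 187, 186]  (not all equal)
t=2: [91, 157, 286, 125, 72, 83]  (not all equal)
t=3: [296, 124, 205, 366, 356, 351]  (not all equal)
t=4: [237, 323, 196, 173, 187, 187]  (not all equal)
t=5: [163, 169, 109, 69, 76, 102]  (not all equal)
t=6: [108, 115, 317, 344, 346, 309]  (not all equal)
t=7: [363, 369, 233, 187, 187, 231]  (not all equal)
t=8: [183, 184, 158, 100, 99, 156]  (not all equal)
t=9: [63, 65, 107, 314, 313, 104]  (not all equal)
t=10: [330, 333, 342, 230, 229, 337]  (not all equal)
t=11: [187, 187, 183, 172, 171, 183]  (not all equal)
t=12: [80, 80, 71, 56, 55, 70]  (not all equal)
t=13: [343, 343, 326, 304, 303, 325]  (not all equal)
t=14: [187, 187, 187, 188, 188, 187]  (not all equal)
t=15: [82, 82, 82, 83, 83, 82]  (not all equal)
t=16: [351, 351, 351, 352, 352, 351]  (not all equal)
t=17: [187, 187, 187, 187, 187, 187]  (all equal)

Answer: 17
Key observation: Synchronization is absorbing here: once all nodes are equal they stay equal, and step 17 is the first all-equal step.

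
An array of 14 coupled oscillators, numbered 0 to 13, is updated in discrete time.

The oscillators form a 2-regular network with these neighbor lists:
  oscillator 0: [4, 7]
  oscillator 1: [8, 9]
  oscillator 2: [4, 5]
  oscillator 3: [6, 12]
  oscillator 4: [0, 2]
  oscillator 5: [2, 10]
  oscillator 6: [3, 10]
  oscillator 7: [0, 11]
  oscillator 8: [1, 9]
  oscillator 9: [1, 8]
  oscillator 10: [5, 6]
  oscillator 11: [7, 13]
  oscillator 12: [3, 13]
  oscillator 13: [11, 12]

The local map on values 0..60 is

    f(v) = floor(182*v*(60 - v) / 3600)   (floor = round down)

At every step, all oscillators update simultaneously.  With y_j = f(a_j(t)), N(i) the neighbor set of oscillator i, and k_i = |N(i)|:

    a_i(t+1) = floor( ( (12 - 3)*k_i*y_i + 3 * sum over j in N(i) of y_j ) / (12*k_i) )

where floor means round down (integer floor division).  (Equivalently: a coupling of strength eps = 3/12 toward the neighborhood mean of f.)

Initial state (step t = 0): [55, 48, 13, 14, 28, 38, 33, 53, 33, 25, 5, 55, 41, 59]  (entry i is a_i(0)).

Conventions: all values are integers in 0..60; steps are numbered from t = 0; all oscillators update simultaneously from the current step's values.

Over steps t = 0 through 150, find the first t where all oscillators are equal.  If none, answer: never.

Simulating step by step:
t=0: [55, 48, 13, 14, 28, 38, 33, 53, 33, 25, 5, 55, 41, 59]  (not all equal)
t=1: [17, 32, 33, 34, 39, 36, 39, 16, 42, 42, 20, 12, 33, 8]  (not all equal)
t=2: [36, 43, 44, 43, 40, 42, 41, 34, 38, 38, 40, 28, 41, 25]  (not all equal)
t=3: [42, 37, 36, 36, 39, 37, 38, 44, 41, 41, 39, 44, 39, 43]  (not all equal)
t=4: [38, 42, 42, 42, 40, 42, 42, 35, 39, 39, 41, 35, 40, 36]  (not all equal)
t=5: [42, 38, 38, 38, 40, 38, 38, 43, 40, 40, 38, 43, 40, 42]  (not all equal)
t=6: [38, 41, 41, 41, 40, 42, 42, 36, 40, 40, 42, 36, 40, 38]  (not all equal)
t=7: [41, 39, 39, 39, 40, 38, 38, 42, 39, 39, 38, 42, 40, 41]  (not all equal)
t=8: [39, 41, 41, 41, 40, 41, 41, 38, 41, 41, 42, 38, 40, 39]  (not all equal)
t=9: [41, 39, 39, 39, 40, 38, 38, 41, 39, 39, 38, 41, 40, 41]  (not all equal)
t=10: [39, 41, 41, 41, 40, 41, 41, 39, 41, 41, 42, 39, 40, 39]  (not all equal)
t=11: [40, 39, 39, 39, 40, 38, 38, 41, 39, 39, 38, 41, 40, 40]  (not all equal)
t=12: [39, 41, 41, 41, 40, 41, 41, 39, 41, 41, 42, 39, 40, 39]  (not all equal)

Answer: never
Key observation: The state at step 10 reappears at step 12 — the system is in a cycle of period 2 from step 10 on.  No step 0..12 is synchronized, and the cycle repeats forever, so no step up to 150 (or ever) has all oscillators equal.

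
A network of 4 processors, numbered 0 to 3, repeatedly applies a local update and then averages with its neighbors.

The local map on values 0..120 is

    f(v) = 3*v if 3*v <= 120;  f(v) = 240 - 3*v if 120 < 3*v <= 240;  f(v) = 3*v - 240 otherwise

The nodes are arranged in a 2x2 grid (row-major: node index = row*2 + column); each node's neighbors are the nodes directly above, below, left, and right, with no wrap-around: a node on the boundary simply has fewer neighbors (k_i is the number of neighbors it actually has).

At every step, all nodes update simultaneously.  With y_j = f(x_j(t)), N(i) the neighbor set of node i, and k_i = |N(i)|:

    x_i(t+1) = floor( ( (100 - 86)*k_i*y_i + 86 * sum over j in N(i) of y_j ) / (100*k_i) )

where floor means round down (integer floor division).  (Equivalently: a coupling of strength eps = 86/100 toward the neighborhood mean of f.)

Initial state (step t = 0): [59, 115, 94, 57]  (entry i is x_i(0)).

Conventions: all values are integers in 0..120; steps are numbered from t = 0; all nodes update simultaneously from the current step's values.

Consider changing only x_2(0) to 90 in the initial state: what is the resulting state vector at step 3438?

Answer: [96, 96, 96, 96]
Key observation: The state at step 4, [96, 96, 96, 96], reappears at step 6: the system is in a cycle of period 2 from step 4 on.  Therefore the state at step 3438 equals the state at step 4 + ((3438 - 4) mod 2) = 4, which is [96, 96, 96, 96].

Derivation:
t=0: [59, 115, 90, 57]
t=1: [66, 71, 60, 67]
t=2: [43, 38, 43, 42]
t=3: [112, 112, 112, 112]
t=4: [96, 96, 96, 96]
t=5: [48, 48, 48, 48]
t=6: [96, 96, 96, 96]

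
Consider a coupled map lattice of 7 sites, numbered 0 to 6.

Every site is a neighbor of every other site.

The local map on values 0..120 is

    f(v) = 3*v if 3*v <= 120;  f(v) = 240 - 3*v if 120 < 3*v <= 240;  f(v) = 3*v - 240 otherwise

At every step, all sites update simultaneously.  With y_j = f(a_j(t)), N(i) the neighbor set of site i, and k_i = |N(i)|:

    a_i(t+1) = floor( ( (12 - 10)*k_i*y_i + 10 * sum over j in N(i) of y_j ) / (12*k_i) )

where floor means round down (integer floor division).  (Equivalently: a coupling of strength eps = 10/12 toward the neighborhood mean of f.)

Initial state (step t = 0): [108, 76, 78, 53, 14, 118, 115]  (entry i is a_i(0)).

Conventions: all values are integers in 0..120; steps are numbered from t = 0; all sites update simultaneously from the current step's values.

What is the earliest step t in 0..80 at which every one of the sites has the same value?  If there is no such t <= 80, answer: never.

Answer: 2
Key observation: Synchronization is absorbing here: once all sites are equal they stay equal, and step 2 is the first all-equal step.

Derivation:
t=0: [108, 76, 78, 53, 14, 118, 115]  (not all equal)
t=1: [64, 62, 61, 63, 62, 64, 64]  (not all equal)
t=2: [51, 51, 51, 51, 51, 51, 51]  (all equal)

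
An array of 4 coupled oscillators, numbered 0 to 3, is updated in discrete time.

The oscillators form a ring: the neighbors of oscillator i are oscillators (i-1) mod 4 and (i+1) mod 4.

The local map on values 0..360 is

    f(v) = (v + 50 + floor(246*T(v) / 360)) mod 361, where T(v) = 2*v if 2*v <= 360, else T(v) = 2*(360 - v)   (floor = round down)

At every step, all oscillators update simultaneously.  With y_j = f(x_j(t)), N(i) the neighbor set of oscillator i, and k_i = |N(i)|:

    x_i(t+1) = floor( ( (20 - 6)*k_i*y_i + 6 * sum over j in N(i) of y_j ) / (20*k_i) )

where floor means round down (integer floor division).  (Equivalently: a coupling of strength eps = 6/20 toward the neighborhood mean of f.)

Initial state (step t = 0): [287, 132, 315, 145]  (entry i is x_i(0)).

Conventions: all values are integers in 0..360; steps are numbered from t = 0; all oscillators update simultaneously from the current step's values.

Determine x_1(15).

Simulating step by step:
t=0: [287, 132, 315, 145]
t=1: [57, 21, 50, 43]
t=2: [166, 122, 155, 158]
t=3: [116, 257, 98, 63]
t=4: [269, 150, 239, 230]
t=5: [78, 57, 86, 93]
t=6: [231, 201, 245, 262]
t=7: [95, 102, 92, 86]
t=8: [273, 284, 268, 258]
t=9: [80, 77, 81, 84]
t=10: [239, 234, 240, 245]
t=11: [93, 94, 93, 91]
t=12: [269, 271, 269, 266]
t=13: [82, 81, 82, 82]
t=14: [243, 241, 243, 244]
t=15: [91, 91, 91, 91]

Answer: x_1(15) = 91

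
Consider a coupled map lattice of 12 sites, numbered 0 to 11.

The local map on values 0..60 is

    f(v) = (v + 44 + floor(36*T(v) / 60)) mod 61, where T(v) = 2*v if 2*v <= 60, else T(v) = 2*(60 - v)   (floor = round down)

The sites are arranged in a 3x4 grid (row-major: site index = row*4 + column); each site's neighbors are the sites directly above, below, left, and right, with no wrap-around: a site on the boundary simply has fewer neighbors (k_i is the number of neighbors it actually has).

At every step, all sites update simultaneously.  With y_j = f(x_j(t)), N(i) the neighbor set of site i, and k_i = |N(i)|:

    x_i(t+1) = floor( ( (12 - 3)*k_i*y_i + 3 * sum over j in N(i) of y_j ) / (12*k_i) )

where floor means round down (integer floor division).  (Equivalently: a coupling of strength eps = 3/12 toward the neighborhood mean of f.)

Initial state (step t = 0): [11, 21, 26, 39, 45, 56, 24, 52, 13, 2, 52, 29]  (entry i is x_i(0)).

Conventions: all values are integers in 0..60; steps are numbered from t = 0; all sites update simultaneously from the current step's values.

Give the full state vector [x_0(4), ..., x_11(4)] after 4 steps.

Simulating step by step:
t=0: [11, 21, 26, 39, 45, 56, 24, 52, 13, 2, 52, 29]
t=1: [14, 29, 39, 45, 39, 42, 36, 43, 20, 44, 43, 45]
t=2: [21, 43, 46, 46, 42, 46, 46, 46, 31, 44, 46, 46]
t=3: [33, 44, 45, 45, 44, 45, 45, 45, 47, 46, 45, 45]
t=4: [47, 46, 46, 46, 46, 45, 46, 46, 45, 45, 45, 46]

Answer: [47, 46, 46, 46, 46, 45, 46, 46, 45, 45, 45, 46]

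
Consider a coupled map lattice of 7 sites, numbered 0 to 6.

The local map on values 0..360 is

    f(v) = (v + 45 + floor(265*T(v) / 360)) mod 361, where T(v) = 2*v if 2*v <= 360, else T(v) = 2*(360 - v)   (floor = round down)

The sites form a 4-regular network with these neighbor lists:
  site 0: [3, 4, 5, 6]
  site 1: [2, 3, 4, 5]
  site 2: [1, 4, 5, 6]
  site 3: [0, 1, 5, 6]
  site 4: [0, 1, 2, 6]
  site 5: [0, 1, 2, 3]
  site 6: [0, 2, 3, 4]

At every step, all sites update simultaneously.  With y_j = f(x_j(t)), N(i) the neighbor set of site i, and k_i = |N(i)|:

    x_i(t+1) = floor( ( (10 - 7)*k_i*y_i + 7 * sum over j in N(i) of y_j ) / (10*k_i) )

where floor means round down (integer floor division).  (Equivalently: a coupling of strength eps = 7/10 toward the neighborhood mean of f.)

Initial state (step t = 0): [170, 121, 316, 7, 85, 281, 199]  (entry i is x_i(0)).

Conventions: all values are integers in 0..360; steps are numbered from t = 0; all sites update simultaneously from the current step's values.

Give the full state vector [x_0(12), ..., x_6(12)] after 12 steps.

Simulating step by step:
t=0: [170, 121, 316, 7, 85, 281, 199]
t=1: [121, 184, 159, 132, 187, 124, 120]
t=2: [247, 136, 188, 206, 193, 202, 199]
t=3: [112, 90, 104, 96, 99, 98, 116]
t=4: [304, 283, 296, 295, 300, 291, 308]
t=5: [71, 75, 74, 73, 72, 74, 71]
t=6: [222, 226, 225, 224, 223, 225, 222]
t=7: [108, 107, 107, 108, 108, 107, 108]
t=8: [311, 310, 310, 310, 310, 310, 311]
t=9: [67, 67, 67, 67, 67, 67, 67]
t=10: [210, 210, 210, 210, 210, 210, 210]
t=11: [114, 114, 114, 114, 114, 114, 114]
t=12: [326, 326, 326, 326, 326, 326, 326]

Answer: [326, 326, 326, 326, 326, 326, 326]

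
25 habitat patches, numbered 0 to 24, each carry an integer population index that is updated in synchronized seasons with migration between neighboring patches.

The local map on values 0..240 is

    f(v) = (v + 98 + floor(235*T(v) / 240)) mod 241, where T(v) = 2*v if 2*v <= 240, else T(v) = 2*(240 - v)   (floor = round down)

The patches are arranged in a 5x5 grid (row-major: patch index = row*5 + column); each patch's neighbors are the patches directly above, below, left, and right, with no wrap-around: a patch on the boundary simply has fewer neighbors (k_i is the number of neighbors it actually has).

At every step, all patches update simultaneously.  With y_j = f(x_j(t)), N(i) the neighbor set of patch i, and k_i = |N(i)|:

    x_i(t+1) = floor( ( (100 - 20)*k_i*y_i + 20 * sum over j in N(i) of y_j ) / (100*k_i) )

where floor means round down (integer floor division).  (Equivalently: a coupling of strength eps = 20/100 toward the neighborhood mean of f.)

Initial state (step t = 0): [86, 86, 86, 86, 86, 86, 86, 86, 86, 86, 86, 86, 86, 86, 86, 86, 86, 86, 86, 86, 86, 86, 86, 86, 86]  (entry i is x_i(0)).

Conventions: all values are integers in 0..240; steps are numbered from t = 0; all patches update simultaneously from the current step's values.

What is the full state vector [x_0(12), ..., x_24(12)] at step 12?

Simulating step by step:
t=0: [86, 86, 86, 86, 86, 86, 86, 86, 86, 86, 86, 86, 86, 86, 86, 86, 86, 86, 86, 86, 86, 86, 86, 86, 86]
t=1: [111, 111, 111, 111, 111, 111, 111, 111, 111, 111, 111, 111, 111, 111, 111, 111, 111, 111, 111, 111, 111, 111, 111, 111, 111]
t=2: [185, 185, 185, 185, 185, 185, 185, 185, 185, 185, 185, 185, 185, 185, 185, 185, 185, 185, 185, 185, 185, 185, 185, 185, 185]
t=3: [149, 149, 149, 149, 149, 149, 149, 149, 149, 149, 149, 149, 149, 149, 149, 149, 149, 149, 149, 149, 149, 149, 149, 149, 149]
t=4: [184, 184, 184, 184, 184, 184, 184, 184, 184, 184, 184, 184, 184, 184, 184, 184, 184, 184, 184, 184, 184, 184, 184, 184, 184]
t=5: [150, 150, 150, 150, 150, 150, 150, 150, 150, 150, 150, 150, 150, 150, 150, 150, 150, 150, 150, 150, 150, 150, 150, 150, 150]
t=6: [183, 183, 183, 183, 183, 183, 183, 183, 183, 183, 183, 183, 183, 183, 183, 183, 183, 183, 183, 183, 183, 183, 183, 183, 183]
t=7: [151, 151, 151, 151, 151, 151, 151, 151, 151, 151, 151, 151, 151, 151, 151, 151, 151, 151, 151, 151, 151, 151, 151, 151, 151]
t=8: [182, 182, 182, 182, 182, 182, 182, 182, 182, 182, 182, 182, 182, 182, 182, 182, 182, 182, 182, 182, 182, 182, 182, 182, 182]
t=9: [152, 152, 152, 152, 152, 152, 152, 152, 152, 152, 152, 152, 152, 152, 152, 152, 152, 152, 152, 152, 152, 152, 152, 152, 152]
t=10: [181, 181, 181, 181, 181, 181, 181, 181, 181, 181, 181, 181, 181, 181, 181, 181, 181, 181, 181, 181, 181, 181, 181, 181, 181]
t=11: [153, 153, 153, 153, 153, 153, 153, 153, 153, 153, 153, 153, 153, 153, 153, 153, 153, 153, 153, 153, 153, 153, 153, 153, 153]
t=12: [180, 180, 180, 180, 180, 180, 180, 180, 180, 180, 180, 180, 180, 180, 180, 180, 180, 180, 180, 180, 180, 180, 180, 180, 180]

Answer: [180, 180, 180, 180, 180, 180, 180, 180, 180, 180, 180, 180, 180, 180, 180, 180, 180, 180, 180, 180, 180, 180, 180, 180, 180]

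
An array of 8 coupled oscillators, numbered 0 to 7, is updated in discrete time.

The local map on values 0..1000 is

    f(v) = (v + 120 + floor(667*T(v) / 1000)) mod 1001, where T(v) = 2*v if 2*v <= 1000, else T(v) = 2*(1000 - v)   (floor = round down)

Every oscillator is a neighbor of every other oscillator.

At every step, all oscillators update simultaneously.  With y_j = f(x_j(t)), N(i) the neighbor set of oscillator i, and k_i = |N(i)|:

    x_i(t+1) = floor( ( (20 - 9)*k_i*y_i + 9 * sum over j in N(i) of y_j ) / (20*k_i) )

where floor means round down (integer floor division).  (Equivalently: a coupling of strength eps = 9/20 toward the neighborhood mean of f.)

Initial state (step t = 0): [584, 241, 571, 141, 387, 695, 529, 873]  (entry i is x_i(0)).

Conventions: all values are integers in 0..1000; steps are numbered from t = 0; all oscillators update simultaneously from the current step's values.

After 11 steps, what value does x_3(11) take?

Simulating step by step:
t=0: [584, 241, 571, 141, 387, 695, 529, 873]
t=1: [274, 480, 276, 367, 160, 256, 283, 227]
t=2: [714, 461, 716, 819, 585, 693, 724, 660]
t=3: [214, 204, 214, 197, 235, 217, 213, 223]
t=4: [619, 608, 619, 600, 643, 623, 618, 629]
t=5: [245, 247, 245, 248, 241, 244, 245, 243]
t=6: [690, 693, 690, 694, 686, 689, 690, 688]
t=7: [222, 221, 222, 221, 222, 222, 222, 222]
t=8: [637, 636, 637, 636, 637, 637, 637, 637]
t=9: [240, 240, 240, 240, 240, 240, 240, 240]
t=10: [680, 680, 680, 680, 680, 680, 680, 680]
t=11: [225, 225, 225, 225, 225, 225, 225, 225]

Answer: x_3(11) = 225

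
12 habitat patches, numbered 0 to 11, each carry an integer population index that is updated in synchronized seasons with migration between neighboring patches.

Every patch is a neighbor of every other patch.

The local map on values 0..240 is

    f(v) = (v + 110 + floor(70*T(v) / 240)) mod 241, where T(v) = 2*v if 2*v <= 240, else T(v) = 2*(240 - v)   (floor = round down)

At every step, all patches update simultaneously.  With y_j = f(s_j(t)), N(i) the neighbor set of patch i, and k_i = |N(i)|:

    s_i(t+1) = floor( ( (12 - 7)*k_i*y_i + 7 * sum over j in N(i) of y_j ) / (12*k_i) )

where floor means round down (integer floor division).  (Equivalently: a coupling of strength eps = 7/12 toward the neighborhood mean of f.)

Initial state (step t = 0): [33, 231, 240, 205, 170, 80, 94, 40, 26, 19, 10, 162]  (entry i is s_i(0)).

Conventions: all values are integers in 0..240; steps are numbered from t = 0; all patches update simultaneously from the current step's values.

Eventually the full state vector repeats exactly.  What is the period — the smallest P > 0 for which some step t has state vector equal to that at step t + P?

Answer: 5
Key observation: The state at step 39, [104, 104, 104, 104, 104, 104, 104, 104, 104, 104, 104, 104], reappears at step 44 — and no state repeats earlier — so the cycle the system enters has period 5.

Derivation:
t=0: [33, 231, 240, 205, 170, 80, 94, 40, 26, 19, 10, 162]
t=1: [136, 115, 117, 111, 106, 163, 83, 140, 132, 128, 123, 105]
t=2: [56, 51, 52, 48, 45, 60, 32, 56, 55, 55, 54, 45]
t=3: [192, 190, 190, 188, 186, 195, 179, 192, 192, 192, 191, 186]
t=4: [88, 87, 87, 87, 87, 88, 85, 88, 88, 88, 87, 87]
t=5: [7, 6, 6, 6, 6, 7, 5, 7, 7, 7, 6, 6]
t=6: [120, 119, 119, 119, 119, 120, 118, 120, 120, 120, 119, 119]
t=7: [58, 57, 57, 57, 57, 58, 56, 58, 58, 58, 57, 57]
t=8: [200, 200, 200, 200, 200, 200, 199, 200, 200, 200, 200, 200]
t=9: [91, 91, 91, 91, 91, 91, 91, 91, 91, 91, 91, 91]
t=10: [13, 13, 13, 13, 13, 13, 13, 13, 13, 13, 13, 13]
t=11: [130, 130, 130, 130, 130, 130, 130, 130, 130, 130, 130, 130]
t=12: [63, 63, 63, 63, 63, 63, 63, 63, 63, 63, 63, 63]
t=13: [209, 209, 209, 209, 209, 209, 209, 209, 209, 209, 209, 209]
t=14: [96, 96, 96, 96, 96, 96, 96, 96, 96, 96, 96, 96]
t=15: [21, 21, 21, 21, 21, 21, 21, 21, 21, 21, 21, 21]
t=16: [143, 143, 143, 143, 143, 143, 143, 143, 143, 143, 143, 143]
t=17: [68, 68, 68, 68, 68, 68, 68, 68, 68, 68, 68, 68]
t=18: [217, 217, 217, 217, 217, 217, 217, 217, 217, 217, 217, 217]
t=19: [99, 99, 99, 99, 99, 99, 99, 99, 99, 99, 99, 99]
t=20: [25, 25, 25, 25, 25, 25, 25, 25, 25, 25, 25, 25]
t=21: [149, 149, 149, 149, 149, 149, 149, 149, 149, 149, 149, 149]
t=22: [71, 71, 71, 71, 71, 71, 71, 71, 71, 71, 71, 71]
t=23: [222, 222, 222, 222, 222, 222, 222, 222, 222, 222, 222, 222]
t=24: [101, 101, 101, 101, 101, 101, 101, 101, 101, 101, 101, 101]
t=25: [28, 28, 28, 28, 28, 28, 28, 28, 28, 28, 28, 28]
t=26: [154, 154, 154, 154, 154, 154, 154, 154, 154, 154, 154, 154]
t=27: [73, 73, 73, 73, 73, 73, 73, 73, 73, 73, 73, 73]
t=28: [225, 225, 225, 225, 225, 225, 225, 225, 225, 225, 225, 225]
t=29: [102, 102, 102, 102, 102, 102, 102, 102, 102, 102, 102, 102]
t=30: [30, 30, 30, 30, 30, 30, 30, 30, 30, 30, 30, 30]
t=31: [157, 157, 157, 157, 157, 157, 157, 157, 157, 157, 157, 157]
t=32: [74, 74, 74, 74, 74, 74, 74, 74, 74, 74, 74, 74]
t=33: [227, 227, 227, 227, 227, 227, 227, 227, 227, 227, 227, 227]
t=34: [103, 103, 103, 103, 103, 103, 103, 103, 103, 103, 103, 103]
t=35: [32, 32, 32, 32, 32, 32, 32, 32, 32, 32, 32, 32]
t=36: [160, 160, 160, 160, 160, 160, 160, 160, 160, 160, 160, 160]
t=37: [75, 75, 75, 75, 75, 75, 75, 75, 75, 75, 75, 75]
t=38: [228, 228, 228, 228, 228, 228, 228, 228, 228, 228, 228, 228]
t=39: [104, 104, 104, 104, 104, 104, 104, 104, 104, 104, 104, 104]
t=40: [33, 33, 33, 33, 33, 33, 33, 33, 33, 33, 33, 33]
t=41: [162, 162, 162, 162, 162, 162, 162, 162, 162, 162, 162, 162]
t=42: [76, 76, 76, 76, 76, 76, 76, 76, 76, 76, 76, 76]
t=43: [230, 230, 230, 230, 230, 230, 230, 230, 230, 230, 230, 230]
t=44: [104, 104, 104, 104, 104, 104, 104, 104, 104, 104, 104, 104]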